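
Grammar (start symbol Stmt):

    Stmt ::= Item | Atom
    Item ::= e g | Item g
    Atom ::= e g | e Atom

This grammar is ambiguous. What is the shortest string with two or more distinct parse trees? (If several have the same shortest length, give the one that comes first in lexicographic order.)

length 2: e g has 2 parse trees

Two derivations of e g:
  Stmt ⇒ Item ⇒ e g
  Stmt ⇒ Atom ⇒ e g

e g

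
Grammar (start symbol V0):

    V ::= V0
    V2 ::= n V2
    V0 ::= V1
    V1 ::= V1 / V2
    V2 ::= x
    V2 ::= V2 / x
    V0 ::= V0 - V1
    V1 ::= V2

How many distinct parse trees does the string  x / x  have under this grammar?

Parse trees for x / x:
  [V0 [V1 [V1 [V2 x]] / [V2 x]]]
  [V0 [V1 [V2 [V2 x] / x]]]

2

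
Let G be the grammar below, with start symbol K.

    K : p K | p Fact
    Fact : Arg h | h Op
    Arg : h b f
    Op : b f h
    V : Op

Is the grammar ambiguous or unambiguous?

Witness: p h b f h

Derivation 1: K ⇒ p Fact ⇒ p Arg h ⇒ p h b f h
Derivation 2: K ⇒ p Fact ⇒ p h Op ⇒ p h b f h

Two distinct leftmost derivations for the same string.

Ambiguous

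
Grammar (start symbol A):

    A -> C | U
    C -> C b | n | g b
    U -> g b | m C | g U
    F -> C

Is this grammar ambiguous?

Ambiguous

Witness: g b

Derivation 1: A ⇒ C ⇒ g b
Derivation 2: A ⇒ U ⇒ g b

Two distinct leftmost derivations for the same string.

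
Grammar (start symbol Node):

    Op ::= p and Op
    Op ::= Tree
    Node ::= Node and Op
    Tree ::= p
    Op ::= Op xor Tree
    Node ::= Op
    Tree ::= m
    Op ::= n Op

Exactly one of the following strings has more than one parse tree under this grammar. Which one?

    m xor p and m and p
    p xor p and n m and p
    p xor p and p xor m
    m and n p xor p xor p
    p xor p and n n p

m xor p and m and p: 1 tree
p xor p and n m and p: 1 tree
p xor p and p xor m: 1 tree
m and n p xor p xor p: 3 trees
p xor p and n n p: 1 tree

m and n p xor p xor p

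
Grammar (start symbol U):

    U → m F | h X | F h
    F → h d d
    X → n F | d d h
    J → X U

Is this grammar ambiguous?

Ambiguous

Witness: h d d h

Derivation 1: U ⇒ h X ⇒ h d d h
Derivation 2: U ⇒ F h ⇒ h d d h

Two distinct leftmost derivations for the same string.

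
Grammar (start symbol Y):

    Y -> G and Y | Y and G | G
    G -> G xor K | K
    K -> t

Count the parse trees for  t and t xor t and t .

Parse trees for t and t xor t and t:
  [Y [G [K t]] and [Y [G [G [K t]] xor [K t]] and [Y [G [K t]]]]]
  [Y [G [K t]] and [Y [Y [G [G [K t]] xor [K t]]] and [G [K t]]]]
  [Y [Y [G [K t]] and [Y [G [G [K t]] xor [K t]]]] and [G [K t]]]
  [Y [Y [Y [G [K t]]] and [G [G [K t]] xor [K t]]] and [G [K t]]]

4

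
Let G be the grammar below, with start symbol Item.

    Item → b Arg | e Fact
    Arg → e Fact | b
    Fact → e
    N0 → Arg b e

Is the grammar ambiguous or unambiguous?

Unambiguous

Only Item, Arg, Fact are reachable from Item; ignoring the rest: Each reachable nonterminal has at most one production per leading terminal, and all productions are right-linear; the derivation is determined token-by-token.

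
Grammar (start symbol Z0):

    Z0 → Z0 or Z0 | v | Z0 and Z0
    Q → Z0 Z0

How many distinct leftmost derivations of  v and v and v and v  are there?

5

Parse trees for v and v and v and v:
  [Z0 [Z0 v] and [Z0 [Z0 v] and [Z0 [Z0 v] and [Z0 v]]]]
  [Z0 [Z0 v] and [Z0 [Z0 [Z0 v] and [Z0 v]] and [Z0 v]]]
  [Z0 [Z0 [Z0 v] and [Z0 v]] and [Z0 [Z0 v] and [Z0 v]]]
  [Z0 [Z0 [Z0 v] and [Z0 [Z0 v] and [Z0 v]]] and [Z0 v]]
  [Z0 [Z0 [Z0 [Z0 v] and [Z0 v]] and [Z0 v]] and [Z0 v]]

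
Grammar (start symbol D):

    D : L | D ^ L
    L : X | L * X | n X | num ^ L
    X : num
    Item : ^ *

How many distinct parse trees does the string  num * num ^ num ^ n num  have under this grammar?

Parse trees for num * num ^ num ^ n num:
  [D [D [L [L [X num]] * [X num]]] ^ [L num ^ [L n [X num]]]]
  [D [D [D [L [L [X num]] * [X num]]] ^ [L [X num]]] ^ [L n [X num]]]

2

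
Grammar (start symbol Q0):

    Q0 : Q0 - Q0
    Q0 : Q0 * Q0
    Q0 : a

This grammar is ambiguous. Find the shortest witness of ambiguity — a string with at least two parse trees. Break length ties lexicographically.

length 1: no string has ≥2 trees
length 3: no string has ≥2 trees
length 5: a * a * a has 2 parse trees

Two derivations of a * a * a:
  Q0 ⇒ Q0 * Q0 ⇒ Q0 * Q0 * Q0 ⇒ a * Q0 * Q0 ⇒ a * a * Q0 ⇒ a * a * a
  Q0 ⇒ Q0 * Q0 ⇒ a * Q0 ⇒ a * Q0 * Q0 ⇒ a * a * Q0 ⇒ a * a * a

a * a * a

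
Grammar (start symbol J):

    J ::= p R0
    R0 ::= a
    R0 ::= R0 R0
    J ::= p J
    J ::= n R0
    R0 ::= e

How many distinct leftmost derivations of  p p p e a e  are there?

Parse trees for p p p e a e:
  [J p [J p [J p [R0 [R0 e] [R0 [R0 a] [R0 e]]]]]]
  [J p [J p [J p [R0 [R0 [R0 e] [R0 a]] [R0 e]]]]]

2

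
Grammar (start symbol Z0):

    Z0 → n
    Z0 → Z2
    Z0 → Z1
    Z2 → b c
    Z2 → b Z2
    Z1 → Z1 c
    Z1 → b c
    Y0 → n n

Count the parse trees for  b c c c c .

1

Parse trees for b c c c c:
  [Z0 [Z1 [Z1 [Z1 [Z1 b c] c] c] c]]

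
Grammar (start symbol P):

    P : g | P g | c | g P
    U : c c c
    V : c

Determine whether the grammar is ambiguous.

Witness: g g

Derivation 1: P ⇒ P g ⇒ g g
Derivation 2: P ⇒ g P ⇒ g g

Two distinct leftmost derivations for the same string.

Ambiguous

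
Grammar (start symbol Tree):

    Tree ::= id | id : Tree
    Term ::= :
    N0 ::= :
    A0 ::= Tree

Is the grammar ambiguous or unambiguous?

Unambiguous

(Term, N0, A0 are unreachable from Tree, so their rules don't affect L(Tree).) Right-recursive list with a separator: after each atom, whether the separator follows determines the rule. One parse per string.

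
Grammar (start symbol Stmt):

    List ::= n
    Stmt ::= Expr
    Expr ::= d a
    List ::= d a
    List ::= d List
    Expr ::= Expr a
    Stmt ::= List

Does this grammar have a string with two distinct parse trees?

Ambiguous

Witness: d a

Derivation 1: Stmt ⇒ Expr ⇒ d a
Derivation 2: Stmt ⇒ List ⇒ d a

Two distinct leftmost derivations for the same string.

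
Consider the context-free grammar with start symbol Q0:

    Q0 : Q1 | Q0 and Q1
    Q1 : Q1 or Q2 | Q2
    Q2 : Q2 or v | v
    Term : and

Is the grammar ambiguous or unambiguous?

Witness: v or v

Derivation 1: Q0 ⇒ Q1 ⇒ Q1 or Q2 ⇒ Q2 or Q2 ⇒ v or Q2 ⇒ v or v
Derivation 2: Q0 ⇒ Q1 ⇒ Q2 ⇒ Q2 or v ⇒ v or v

Two distinct leftmost derivations for the same string.

Ambiguous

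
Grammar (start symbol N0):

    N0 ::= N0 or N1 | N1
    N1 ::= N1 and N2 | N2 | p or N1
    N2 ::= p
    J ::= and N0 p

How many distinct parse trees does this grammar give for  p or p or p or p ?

Parse trees for p or p or p or p:
  [N0 [N0 [N1 [N2 p]]] or [N1 p or [N1 p or [N1 [N2 p]]]]]
  [N0 [N0 [N0 [N1 [N2 p]]] or [N1 [N2 p]]] or [N1 p or [N1 [N2 p]]]]
  [N0 [N0 [N1 p or [N1 [N2 p]]]] or [N1 p or [N1 [N2 p]]]]
  [N0 [N0 [N0 [N1 [N2 p]]] or [N1 p or [N1 [N2 p]]]] or [N1 [N2 p]]]
  [N0 [N0 [N0 [N0 [N1 [N2 p]]] or [N1 [N2 p]]] or [N1 [N2 p]]] or [N1 [N2 p]]]
  [N0 [N0 [N0 [N1 p or [N1 [N2 p]]]] or [N1 [N2 p]]] or [N1 [N2 p]]]
  [N0 [N0 [N1 p or [N1 p or [N1 [N2 p]]]]] or [N1 [N2 p]]]
  [N0 [N1 p or [N1 p or [N1 p or [N1 [N2 p]]]]]]

8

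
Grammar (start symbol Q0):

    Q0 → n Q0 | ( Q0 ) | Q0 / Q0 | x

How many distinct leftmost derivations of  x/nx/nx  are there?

3

Parse trees for x/nx/nx:
  [Q0 [Q0 x] / [Q0 n [Q0 [Q0 x] / [Q0 n [Q0 x]]]]]
  [Q0 [Q0 x] / [Q0 [Q0 n [Q0 x]] / [Q0 n [Q0 x]]]]
  [Q0 [Q0 [Q0 x] / [Q0 n [Q0 x]]] / [Q0 n [Q0 x]]]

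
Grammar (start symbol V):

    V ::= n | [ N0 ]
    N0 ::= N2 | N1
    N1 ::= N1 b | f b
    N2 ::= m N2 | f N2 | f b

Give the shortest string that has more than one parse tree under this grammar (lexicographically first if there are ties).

[ f b ]

length 1: no string has ≥2 trees
length 4: [ f b ] has 2 parse trees

Two derivations of [ f b ]:
  V ⇒ [ N0 ] ⇒ [ N2 ] ⇒ [ f b ]
  V ⇒ [ N0 ] ⇒ [ N1 ] ⇒ [ f b ]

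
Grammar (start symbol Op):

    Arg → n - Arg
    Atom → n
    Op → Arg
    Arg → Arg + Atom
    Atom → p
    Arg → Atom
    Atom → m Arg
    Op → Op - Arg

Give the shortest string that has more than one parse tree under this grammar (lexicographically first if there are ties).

length 1: no string has ≥2 trees
length 2: no string has ≥2 trees
length 3: n - n has 2 parse trees

Two derivations of n - n:
  Op ⇒ Arg ⇒ n - Arg ⇒ n - Atom ⇒ n - n
  Op ⇒ Op - Arg ⇒ Arg - Arg ⇒ Atom - Arg ⇒ n - Arg ⇒ n - Atom ⇒ n - n

n - n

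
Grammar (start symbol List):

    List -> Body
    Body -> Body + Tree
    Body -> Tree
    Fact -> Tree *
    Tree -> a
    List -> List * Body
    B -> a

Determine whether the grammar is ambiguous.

Only List, Body, Tree are reachable from List; ignoring the rest: The grammar is stratified — List handles '*' (left-recursive), Body handles '+', Tree atoms. Each operator has a fixed associativity and precedence level, so every string has one parse.

Unambiguous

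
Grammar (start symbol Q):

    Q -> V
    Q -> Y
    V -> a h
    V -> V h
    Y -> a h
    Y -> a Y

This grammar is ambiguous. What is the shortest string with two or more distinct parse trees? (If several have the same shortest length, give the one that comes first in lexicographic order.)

a h

length 2: a h has 2 parse trees

Two derivations of a h:
  Q ⇒ V ⇒ a h
  Q ⇒ Y ⇒ a h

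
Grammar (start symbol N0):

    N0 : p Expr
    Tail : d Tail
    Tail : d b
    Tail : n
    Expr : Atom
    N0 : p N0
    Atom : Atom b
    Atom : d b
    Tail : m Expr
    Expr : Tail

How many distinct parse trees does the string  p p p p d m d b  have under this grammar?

Parse trees for p p p p d m d b:
  [N0 p [N0 p [N0 p [N0 p [Expr [Tail d [Tail m [Expr [Atom d b]]]]]]]]]
  [N0 p [N0 p [N0 p [N0 p [Expr [Tail d [Tail m [Expr [Tail d b]]]]]]]]]

2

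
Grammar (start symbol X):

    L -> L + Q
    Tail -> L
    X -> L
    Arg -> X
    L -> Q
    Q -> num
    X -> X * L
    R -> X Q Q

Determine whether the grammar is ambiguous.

Unambiguous

(Arg, R, Tail are unreachable from X, so their rules don't affect L(X).) X → X * L | L  ;  L → L + Q | Q  — a left-associative chain with Q at the bottom. Each string factors uniquely by precedence.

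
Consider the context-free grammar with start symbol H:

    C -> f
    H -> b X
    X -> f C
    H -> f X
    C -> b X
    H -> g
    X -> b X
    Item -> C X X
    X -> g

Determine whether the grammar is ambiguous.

Unambiguous

(Item is unreachable from H, so its rules don't affect L(H).) Restricted to the reachable nonterminals, every rule has the form A → t or A → t B, and no two rules for the same A share a first terminal. The grammar encodes a DFA — one run per string.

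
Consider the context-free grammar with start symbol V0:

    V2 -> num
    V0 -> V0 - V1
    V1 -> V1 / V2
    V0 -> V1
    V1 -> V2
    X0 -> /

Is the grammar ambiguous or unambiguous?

(X0 is unreachable from V0, so its rules don't affect L(V0).) The grammar is stratified — V0 handles '-' (left-recursive), V1 handles '/', V2 atoms. Each operator has a fixed associativity and precedence level, so every string has one parse.

Unambiguous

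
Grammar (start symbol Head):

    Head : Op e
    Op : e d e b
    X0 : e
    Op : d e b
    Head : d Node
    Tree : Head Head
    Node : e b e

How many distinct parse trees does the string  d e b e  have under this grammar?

2

Parse trees for d e b e:
  [Head [Op d e b] e]
  [Head d [Node e b e]]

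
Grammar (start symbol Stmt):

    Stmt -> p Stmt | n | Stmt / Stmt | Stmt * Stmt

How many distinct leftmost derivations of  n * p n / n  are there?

Parse trees for n * p n / n:
  [Stmt [Stmt [Stmt n] * [Stmt p [Stmt n]]] / [Stmt n]]
  [Stmt [Stmt n] * [Stmt p [Stmt [Stmt n] / [Stmt n]]]]
  [Stmt [Stmt n] * [Stmt [Stmt p [Stmt n]] / [Stmt n]]]

3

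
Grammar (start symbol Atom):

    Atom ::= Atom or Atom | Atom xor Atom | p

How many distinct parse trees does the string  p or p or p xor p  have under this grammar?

Parse trees for p or p or p xor p:
  [Atom [Atom p] or [Atom [Atom p] or [Atom [Atom p] xor [Atom p]]]]
  [Atom [Atom p] or [Atom [Atom [Atom p] or [Atom p]] xor [Atom p]]]
  [Atom [Atom [Atom p] or [Atom p]] or [Atom [Atom p] xor [Atom p]]]
  [Atom [Atom [Atom p] or [Atom [Atom p] or [Atom p]]] xor [Atom p]]
  [Atom [Atom [Atom [Atom p] or [Atom p]] or [Atom p]] xor [Atom p]]

5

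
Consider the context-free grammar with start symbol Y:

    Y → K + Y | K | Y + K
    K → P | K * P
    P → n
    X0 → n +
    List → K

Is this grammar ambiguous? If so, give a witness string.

Ambiguous

Witness: n + n

Derivation 1: Y ⇒ K + Y ⇒ P + Y ⇒ n + Y ⇒ n + K ⇒ n + P ⇒ n + n
Derivation 2: Y ⇒ Y + K ⇒ K + K ⇒ P + K ⇒ n + K ⇒ n + P ⇒ n + n

Two distinct leftmost derivations for the same string.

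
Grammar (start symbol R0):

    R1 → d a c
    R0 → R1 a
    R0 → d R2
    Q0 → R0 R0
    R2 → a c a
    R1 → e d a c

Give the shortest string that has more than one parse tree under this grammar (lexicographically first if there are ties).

d a c a

length 4: d a c a has 2 parse trees

Two derivations of d a c a:
  R0 ⇒ R1 a ⇒ d a c a
  R0 ⇒ d R2 ⇒ d a c a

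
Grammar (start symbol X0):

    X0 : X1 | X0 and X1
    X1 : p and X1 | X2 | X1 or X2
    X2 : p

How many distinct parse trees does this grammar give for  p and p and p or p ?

7

Parse trees for p and p and p or p:
  [X0 [X1 p and [X1 p and [X1 [X1 [X2 p]] or [X2 p]]]]]
  [X0 [X1 p and [X1 [X1 p and [X1 [X2 p]]] or [X2 p]]]]
  [X0 [X1 [X1 p and [X1 p and [X1 [X2 p]]]] or [X2 p]]]
  [X0 [X0 [X1 [X2 p]]] and [X1 p and [X1 [X1 [X2 p]] or [X2 p]]]]
  [X0 [X0 [X1 [X2 p]]] and [X1 [X1 p and [X1 [X2 p]]] or [X2 p]]]
  [X0 [X0 [X1 p and [X1 [X2 p]]]] and [X1 [X1 [X2 p]] or [X2 p]]]
  [X0 [X0 [X0 [X1 [X2 p]]] and [X1 [X2 p]]] and [X1 [X1 [X2 p]] or [X2 p]]]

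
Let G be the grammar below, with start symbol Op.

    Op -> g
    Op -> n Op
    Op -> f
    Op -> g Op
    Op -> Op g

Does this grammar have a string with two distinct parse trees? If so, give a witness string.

Ambiguous

Witness: g g

Derivation 1: Op ⇒ g Op ⇒ g g
Derivation 2: Op ⇒ Op g ⇒ g g

Two distinct leftmost derivations for the same string.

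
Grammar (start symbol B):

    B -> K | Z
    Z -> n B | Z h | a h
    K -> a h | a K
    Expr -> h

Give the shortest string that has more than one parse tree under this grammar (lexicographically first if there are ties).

a h

length 2: a h has 2 parse trees

Two derivations of a h:
  B ⇒ K ⇒ a h
  B ⇒ Z ⇒ a h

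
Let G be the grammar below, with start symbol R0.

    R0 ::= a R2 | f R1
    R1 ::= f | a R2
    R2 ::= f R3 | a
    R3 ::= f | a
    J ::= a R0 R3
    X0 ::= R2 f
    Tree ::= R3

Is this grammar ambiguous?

(J, X0, Tree are unreachable from R0, so their rules don't affect L(R0).) Each reachable nonterminal has at most one production per leading terminal, and all productions are right-linear; the derivation is determined token-by-token.

Unambiguous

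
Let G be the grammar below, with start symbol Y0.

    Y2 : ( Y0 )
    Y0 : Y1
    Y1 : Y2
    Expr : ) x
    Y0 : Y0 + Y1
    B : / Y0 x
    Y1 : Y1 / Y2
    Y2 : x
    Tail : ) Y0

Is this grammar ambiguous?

Unambiguous

Only Y0, Y1, Y2 are reachable from Y0; ignoring the rest: This is a standard precedence ladder (Y0 over Y1 over Y2), with each level left-recursive on its own operator ('+' at Y0, '/' at Y1). That structure is LR(1), hence unambiguous.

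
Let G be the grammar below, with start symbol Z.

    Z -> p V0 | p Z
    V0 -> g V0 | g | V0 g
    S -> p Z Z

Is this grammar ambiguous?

Witness: p g g

Derivation 1: Z ⇒ p V0 ⇒ p g V0 ⇒ p g g
Derivation 2: Z ⇒ p V0 ⇒ p V0 g ⇒ p g g

Two distinct leftmost derivations for the same string.

Ambiguous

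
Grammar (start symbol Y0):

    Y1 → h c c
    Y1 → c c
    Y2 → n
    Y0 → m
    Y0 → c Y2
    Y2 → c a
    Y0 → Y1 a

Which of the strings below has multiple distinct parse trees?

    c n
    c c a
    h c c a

c n: 1 tree
c c a: 2 trees
h c c a: 1 tree

c c a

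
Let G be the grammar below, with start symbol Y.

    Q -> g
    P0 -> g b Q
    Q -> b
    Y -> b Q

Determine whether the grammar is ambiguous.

Unambiguous

(P0 is unreachable from Y, so its rules don't affect L(Y).) Restricted to the reachable nonterminals, every rule has the form A → t or A → t B, and no two rules for the same A share a first terminal. The grammar encodes a DFA — one run per string.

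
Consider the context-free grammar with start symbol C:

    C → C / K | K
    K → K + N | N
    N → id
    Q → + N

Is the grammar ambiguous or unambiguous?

Unambiguous

Only C, K, N are reachable from C; ignoring the rest: This is a standard precedence ladder (C over K over N), with each level left-recursive on its own operator ('/' at C, '+' at K). That structure is LR(1), hence unambiguous.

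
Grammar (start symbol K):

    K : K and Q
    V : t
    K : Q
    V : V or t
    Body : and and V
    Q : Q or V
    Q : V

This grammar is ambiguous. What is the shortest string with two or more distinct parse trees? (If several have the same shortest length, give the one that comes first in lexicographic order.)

length 1: no string has ≥2 trees
length 3: t or t has 2 parse trees

Two derivations of t or t:
  K ⇒ Q ⇒ Q or V ⇒ V or V ⇒ t or V ⇒ t or t
  K ⇒ Q ⇒ V ⇒ V or t ⇒ t or t

t or t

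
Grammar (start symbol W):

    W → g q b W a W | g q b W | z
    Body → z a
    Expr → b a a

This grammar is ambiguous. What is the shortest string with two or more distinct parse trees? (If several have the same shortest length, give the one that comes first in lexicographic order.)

length 1: no string has ≥2 trees
length 4: no string has ≥2 trees
length 6: no string has ≥2 trees
length 7: no string has ≥2 trees
length 9: g q b g q b z a z has 2 parse trees

Two derivations of g q b g q b z a z:
  W ⇒ g q b W a W ⇒ g q b g q b W a W ⇒ g q b g q b z a W ⇒ g q b g q b z a z
  W ⇒ g q b W ⇒ g q b g q b W a W ⇒ g q b g q b z a W ⇒ g q b g q b z a z

g q b g q b z a z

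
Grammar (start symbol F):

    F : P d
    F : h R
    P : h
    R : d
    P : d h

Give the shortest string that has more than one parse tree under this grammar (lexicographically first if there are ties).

length 2: h d has 2 parse trees

Two derivations of h d:
  F ⇒ P d ⇒ h d
  F ⇒ h R ⇒ h d

h d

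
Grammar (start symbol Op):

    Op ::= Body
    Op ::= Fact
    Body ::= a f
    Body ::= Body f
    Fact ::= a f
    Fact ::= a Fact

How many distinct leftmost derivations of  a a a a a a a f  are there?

1

Parse trees for a a a a a a a f:
  [Op [Fact a [Fact a [Fact a [Fact a [Fact a [Fact a [Fact a f]]]]]]]]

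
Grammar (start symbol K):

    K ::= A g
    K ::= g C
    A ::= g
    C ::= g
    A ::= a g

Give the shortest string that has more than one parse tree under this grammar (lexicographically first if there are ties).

g g

length 2: g g has 2 parse trees

Two derivations of g g:
  K ⇒ A g ⇒ g g
  K ⇒ g C ⇒ g g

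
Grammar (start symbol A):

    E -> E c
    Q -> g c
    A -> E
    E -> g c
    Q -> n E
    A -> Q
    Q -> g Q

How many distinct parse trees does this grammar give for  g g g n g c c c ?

Parse trees for g g g n g c c c:
  [A [Q g [Q g [Q g [Q n [E [E [E g c] c] c]]]]]]

1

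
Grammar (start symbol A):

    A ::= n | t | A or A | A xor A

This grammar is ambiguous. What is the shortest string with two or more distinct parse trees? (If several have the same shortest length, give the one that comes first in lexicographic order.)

n or n or n

length 1: no string has ≥2 trees
length 3: no string has ≥2 trees
length 5: n or n or n has 2 parse trees

Two derivations of n or n or n:
  A ⇒ A or A ⇒ n or A ⇒ n or A or A ⇒ n or n or A ⇒ n or n or n
  A ⇒ A or A ⇒ A or A or A ⇒ n or A or A ⇒ n or n or A ⇒ n or n or n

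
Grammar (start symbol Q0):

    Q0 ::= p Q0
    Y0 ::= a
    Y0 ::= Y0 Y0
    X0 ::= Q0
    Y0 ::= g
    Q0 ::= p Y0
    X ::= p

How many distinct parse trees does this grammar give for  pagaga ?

Parse trees for pagaga (showing first 6 of 14):
  [Q0 p [Y0 [Y0 a] [Y0 [Y0 g] [Y0 [Y0 a] [Y0 [Y0 g] [Y0 a]]]]]]
  [Q0 p [Y0 [Y0 a] [Y0 [Y0 g] [Y0 [Y0 [Y0 a] [Y0 g]] [Y0 a]]]]]
  [Q0 p [Y0 [Y0 a] [Y0 [Y0 [Y0 g] [Y0 a]] [Y0 [Y0 g] [Y0 a]]]]]
  [Q0 p [Y0 [Y0 a] [Y0 [Y0 [Y0 g] [Y0 [Y0 a] [Y0 g]]] [Y0 a]]]]
  [Q0 p [Y0 [Y0 a] [Y0 [Y0 [Y0 [Y0 g] [Y0 a]] [Y0 g]] [Y0 a]]]]
  [Q0 p [Y0 [Y0 [Y0 a] [Y0 g]] [Y0 [Y0 a] [Y0 [Y0 g] [Y0 a]]]]]

14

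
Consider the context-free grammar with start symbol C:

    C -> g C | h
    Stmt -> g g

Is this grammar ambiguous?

Unambiguous

(Stmt is unreachable from C, so its rules don't affect L(C).) The reachable rules are right-linear with at most one rule per (nonterminal, next-terminal) pair. Each input token forces the next rule, so parsing is deterministic.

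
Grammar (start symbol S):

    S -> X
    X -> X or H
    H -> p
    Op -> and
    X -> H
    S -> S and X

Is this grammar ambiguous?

Only S, X, H are reachable from S; ignoring the rest: S → S and X | X  ;  X → X or H | H  — a left-associative chain with H at the bottom. Each string factors uniquely by precedence.

Unambiguous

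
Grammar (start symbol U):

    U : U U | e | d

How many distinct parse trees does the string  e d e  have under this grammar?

Parse trees for e d e:
  [U [U e] [U [U d] [U e]]]
  [U [U [U e] [U d]] [U e]]

2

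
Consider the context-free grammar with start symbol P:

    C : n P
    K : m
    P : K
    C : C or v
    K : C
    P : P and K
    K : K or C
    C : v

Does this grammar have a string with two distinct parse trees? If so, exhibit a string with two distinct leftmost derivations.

Witness: v or v

Derivation 1: P ⇒ K ⇒ C ⇒ C or v ⇒ v or v
Derivation 2: P ⇒ K ⇒ K or C ⇒ C or C ⇒ v or C ⇒ v or v

Two distinct leftmost derivations for the same string.

Ambiguous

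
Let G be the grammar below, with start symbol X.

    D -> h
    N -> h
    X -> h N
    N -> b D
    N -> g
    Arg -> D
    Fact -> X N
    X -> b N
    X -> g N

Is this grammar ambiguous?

Only X, N, D are reachable from X; ignoring the rest: Each reachable nonterminal has at most one production per leading terminal, and all productions are right-linear; the derivation is determined token-by-token.

Unambiguous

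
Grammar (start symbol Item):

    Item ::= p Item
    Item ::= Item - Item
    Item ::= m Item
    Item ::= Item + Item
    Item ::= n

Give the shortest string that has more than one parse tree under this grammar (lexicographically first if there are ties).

m n + n

length 1: no string has ≥2 trees
length 2: no string has ≥2 trees
length 3: no string has ≥2 trees
length 4: m n + n has 2 parse trees

Two derivations of m n + n:
  Item ⇒ m Item ⇒ m Item + Item ⇒ m n + Item ⇒ m n + n
  Item ⇒ Item + Item ⇒ m Item + Item ⇒ m n + Item ⇒ m n + n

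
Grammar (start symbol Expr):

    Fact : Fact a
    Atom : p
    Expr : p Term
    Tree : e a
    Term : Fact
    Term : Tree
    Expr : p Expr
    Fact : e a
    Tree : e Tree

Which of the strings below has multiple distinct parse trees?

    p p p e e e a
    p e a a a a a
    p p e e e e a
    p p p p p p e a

p p p e e e a: 1 tree
p e a a a a a: 1 tree
p p e e e e a: 1 tree
p p p p p p e a: 2 trees

p p p p p p e a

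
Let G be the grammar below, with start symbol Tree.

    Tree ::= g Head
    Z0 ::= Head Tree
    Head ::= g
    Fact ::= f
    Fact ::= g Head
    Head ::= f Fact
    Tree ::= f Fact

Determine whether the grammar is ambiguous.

Unambiguous

Only Tree, Head, Fact are reachable from Tree; ignoring the rest: The reachable rules are right-linear with at most one rule per (nonterminal, next-terminal) pair. Each input token forces the next rule, so parsing is deterministic.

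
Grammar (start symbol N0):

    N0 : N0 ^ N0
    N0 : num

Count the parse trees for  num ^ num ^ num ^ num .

Parse trees for num ^ num ^ num ^ num:
  [N0 [N0 num] ^ [N0 [N0 num] ^ [N0 [N0 num] ^ [N0 num]]]]
  [N0 [N0 num] ^ [N0 [N0 [N0 num] ^ [N0 num]] ^ [N0 num]]]
  [N0 [N0 [N0 num] ^ [N0 num]] ^ [N0 [N0 num] ^ [N0 num]]]
  [N0 [N0 [N0 num] ^ [N0 [N0 num] ^ [N0 num]]] ^ [N0 num]]
  [N0 [N0 [N0 [N0 num] ^ [N0 num]] ^ [N0 num]] ^ [N0 num]]

5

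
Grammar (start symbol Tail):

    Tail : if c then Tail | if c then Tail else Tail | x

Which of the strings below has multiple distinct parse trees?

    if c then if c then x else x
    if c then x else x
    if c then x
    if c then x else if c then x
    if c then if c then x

if c then if c then x else x

if c then if c then x else x: 2 trees
if c then x else x: 1 tree
if c then x: 1 tree
if c then x else if c then x: 1 tree
if c then if c then x: 1 tree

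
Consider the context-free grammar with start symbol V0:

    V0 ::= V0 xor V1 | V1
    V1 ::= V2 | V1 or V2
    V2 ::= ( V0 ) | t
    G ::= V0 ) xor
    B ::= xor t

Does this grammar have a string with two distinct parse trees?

(G, B are unreachable from V0, so their rules don't affect L(V0).) This is a standard precedence ladder (V0 over V1 over V2), with each level left-recursive on its own operator ('xor' at V0, 'or' at V1). That structure is LR(1), hence unambiguous.

Unambiguous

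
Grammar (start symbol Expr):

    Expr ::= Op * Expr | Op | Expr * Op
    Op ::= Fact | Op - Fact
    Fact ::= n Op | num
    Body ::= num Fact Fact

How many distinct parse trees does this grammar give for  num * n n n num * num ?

Parse trees for num * n n n num * num:
  [Expr [Op [Fact num]] * [Expr [Op [Fact n [Op [Fact n [Op [Fact n [Op [Fact num]]]]]]]] * [Expr [Op [Fact num]]]]]
  [Expr [Op [Fact num]] * [Expr [Expr [Op [Fact n [Op [Fact n [Op [Fact n [Op [Fact num]]]]]]]]] * [Op [Fact num]]]]
  [Expr [Expr [Op [Fact num]] * [Expr [Op [Fact n [Op [Fact n [Op [Fact n [Op [Fact num]]]]]]]]]] * [Op [Fact num]]]
  [Expr [Expr [Expr [Op [Fact num]]] * [Op [Fact n [Op [Fact n [Op [Fact n [Op [Fact num]]]]]]]]] * [Op [Fact num]]]

4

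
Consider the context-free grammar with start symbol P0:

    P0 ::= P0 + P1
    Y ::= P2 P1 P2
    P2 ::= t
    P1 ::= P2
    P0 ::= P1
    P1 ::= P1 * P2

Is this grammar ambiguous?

(Y is unreachable from P0, so its rules don't affect L(P0).) This is a standard precedence ladder (P0 over P1 over P2), with each level left-recursive on its own operator ('+' at P0, '*' at P1). That structure is LR(1), hence unambiguous.

Unambiguous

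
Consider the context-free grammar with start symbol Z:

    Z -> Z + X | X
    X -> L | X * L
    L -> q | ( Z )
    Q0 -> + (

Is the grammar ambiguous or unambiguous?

Only Z, X, L are reachable from Z; ignoring the rest: This is a standard precedence ladder (Z over X over L), with each level left-recursive on its own operator ('+' at Z, '*' at X). That structure is LR(1), hence unambiguous.

Unambiguous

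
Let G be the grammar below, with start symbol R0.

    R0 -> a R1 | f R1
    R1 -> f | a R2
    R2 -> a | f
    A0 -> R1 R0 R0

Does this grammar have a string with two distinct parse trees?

Unambiguous

Only R0, R1, R2 are reachable from R0; ignoring the rest: Each reachable nonterminal has at most one production per leading terminal, and all productions are right-linear; the derivation is determined token-by-token.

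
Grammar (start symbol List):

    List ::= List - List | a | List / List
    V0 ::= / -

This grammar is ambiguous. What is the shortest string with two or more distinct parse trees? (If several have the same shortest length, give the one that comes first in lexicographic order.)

a - a - a

length 1: no string has ≥2 trees
length 3: no string has ≥2 trees
length 5: a - a - a has 2 parse trees

Two derivations of a - a - a:
  List ⇒ List - List ⇒ List - List - List ⇒ a - List - List ⇒ a - a - List ⇒ a - a - a
  List ⇒ List - List ⇒ a - List ⇒ a - List - List ⇒ a - a - List ⇒ a - a - a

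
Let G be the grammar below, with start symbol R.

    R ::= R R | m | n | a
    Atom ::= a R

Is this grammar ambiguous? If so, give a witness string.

Witness: a a a

Derivation 1: R ⇒ R R ⇒ R R R ⇒ a R R ⇒ a a R ⇒ a a a
Derivation 2: R ⇒ R R ⇒ a R ⇒ a R R ⇒ a a R ⇒ a a a

Two distinct leftmost derivations for the same string.

Ambiguous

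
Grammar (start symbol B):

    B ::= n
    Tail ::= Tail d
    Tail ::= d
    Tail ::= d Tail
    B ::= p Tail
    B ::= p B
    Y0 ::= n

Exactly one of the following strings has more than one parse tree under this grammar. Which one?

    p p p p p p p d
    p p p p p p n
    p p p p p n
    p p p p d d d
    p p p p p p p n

p p p p p p p d: 1 tree
p p p p p p n: 1 tree
p p p p p n: 1 tree
p p p p d d d: 4 trees
p p p p p p p n: 1 tree

p p p p d d d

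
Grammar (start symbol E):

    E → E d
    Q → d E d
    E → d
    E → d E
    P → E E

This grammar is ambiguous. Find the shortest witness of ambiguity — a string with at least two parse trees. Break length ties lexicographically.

d d

length 1: no string has ≥2 trees
length 2: d d has 2 parse trees

Two derivations of d d:
  E ⇒ E d ⇒ d d
  E ⇒ d E ⇒ d d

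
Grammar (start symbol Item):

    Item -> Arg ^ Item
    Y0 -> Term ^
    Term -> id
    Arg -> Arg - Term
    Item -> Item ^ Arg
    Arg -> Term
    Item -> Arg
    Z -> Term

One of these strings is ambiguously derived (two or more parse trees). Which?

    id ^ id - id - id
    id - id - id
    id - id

id ^ id - id - id

id ^ id - id - id: 2 trees
id - id - id: 1 tree
id - id: 1 tree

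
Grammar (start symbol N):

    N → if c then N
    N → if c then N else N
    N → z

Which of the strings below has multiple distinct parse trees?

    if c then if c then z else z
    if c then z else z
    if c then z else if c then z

if c then if c then z else z: 2 trees
if c then z else z: 1 tree
if c then z else if c then z: 1 tree

if c then if c then z else z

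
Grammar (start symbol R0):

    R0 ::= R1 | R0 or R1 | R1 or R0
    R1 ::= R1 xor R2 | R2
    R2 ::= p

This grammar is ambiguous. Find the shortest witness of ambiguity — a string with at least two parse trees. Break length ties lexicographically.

length 1: no string has ≥2 trees
length 3: p or p has 2 parse trees

Two derivations of p or p:
  R0 ⇒ R0 or R1 ⇒ R1 or R1 ⇒ R2 or R1 ⇒ p or R1 ⇒ p or R2 ⇒ p or p
  R0 ⇒ R1 or R0 ⇒ R2 or R0 ⇒ p or R0 ⇒ p or R1 ⇒ p or R2 ⇒ p or p

p or p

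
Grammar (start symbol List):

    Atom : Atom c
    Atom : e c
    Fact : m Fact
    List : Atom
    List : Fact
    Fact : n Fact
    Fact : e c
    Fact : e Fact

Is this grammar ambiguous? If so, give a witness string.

Witness: e c

Derivation 1: List ⇒ Atom ⇒ e c
Derivation 2: List ⇒ Fact ⇒ e c

Two distinct leftmost derivations for the same string.

Ambiguous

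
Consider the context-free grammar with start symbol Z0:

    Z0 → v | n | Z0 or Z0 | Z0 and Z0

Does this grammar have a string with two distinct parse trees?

Ambiguous

Witness: n and n and n

Derivation 1: Z0 ⇒ Z0 and Z0 ⇒ n and Z0 ⇒ n and Z0 and Z0 ⇒ n and n and Z0 ⇒ n and n and n
Derivation 2: Z0 ⇒ Z0 and Z0 ⇒ Z0 and Z0 and Z0 ⇒ n and Z0 and Z0 ⇒ n and n and Z0 ⇒ n and n and n

Two distinct leftmost derivations for the same string.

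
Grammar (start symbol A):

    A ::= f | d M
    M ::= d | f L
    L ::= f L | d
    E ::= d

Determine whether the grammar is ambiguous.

Unambiguous

(E is unreachable from A, so its rules don't affect L(A).) Each reachable nonterminal has at most one production per leading terminal, and all productions are right-linear; the derivation is determined token-by-token.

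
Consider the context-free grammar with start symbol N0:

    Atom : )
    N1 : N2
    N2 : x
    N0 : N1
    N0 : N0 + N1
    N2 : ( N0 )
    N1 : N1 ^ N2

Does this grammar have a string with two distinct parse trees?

Unambiguous

Only N0, N1, N2 are reachable from N0; ignoring the rest: N0 → N0 + N1 | N1  ;  N1 → N1 ^ N2 | N2  — a left-associative chain with N2 at the bottom. Each string factors uniquely by precedence.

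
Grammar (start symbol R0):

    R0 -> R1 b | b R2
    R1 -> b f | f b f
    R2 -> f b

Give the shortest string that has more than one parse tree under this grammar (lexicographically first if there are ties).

b f b

length 3: b f b has 2 parse trees

Two derivations of b f b:
  R0 ⇒ R1 b ⇒ b f b
  R0 ⇒ b R2 ⇒ b f b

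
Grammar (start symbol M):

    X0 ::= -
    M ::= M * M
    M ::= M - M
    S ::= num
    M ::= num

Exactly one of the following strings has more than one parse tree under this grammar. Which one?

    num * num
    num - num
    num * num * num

num * num: 1 tree
num - num: 1 tree
num * num * num: 2 trees

num * num * num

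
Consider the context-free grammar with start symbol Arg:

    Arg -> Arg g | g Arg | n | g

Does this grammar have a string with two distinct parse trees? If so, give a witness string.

Witness: g g

Derivation 1: Arg ⇒ Arg g ⇒ g g
Derivation 2: Arg ⇒ g Arg ⇒ g g

Two distinct leftmost derivations for the same string.

Ambiguous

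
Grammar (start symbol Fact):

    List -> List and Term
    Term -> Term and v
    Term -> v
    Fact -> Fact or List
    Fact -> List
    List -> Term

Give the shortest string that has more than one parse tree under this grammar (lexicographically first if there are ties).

v and v

length 1: no string has ≥2 trees
length 3: v and v has 2 parse trees

Two derivations of v and v:
  Fact ⇒ List ⇒ List and Term ⇒ Term and Term ⇒ v and Term ⇒ v and v
  Fact ⇒ List ⇒ Term ⇒ Term and v ⇒ v and v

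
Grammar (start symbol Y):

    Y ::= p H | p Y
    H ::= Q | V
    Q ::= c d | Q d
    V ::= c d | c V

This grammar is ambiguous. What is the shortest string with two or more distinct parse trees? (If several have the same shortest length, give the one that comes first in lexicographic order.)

p c d

length 3: p c d has 2 parse trees

Two derivations of p c d:
  Y ⇒ p H ⇒ p Q ⇒ p c d
  Y ⇒ p H ⇒ p V ⇒ p c d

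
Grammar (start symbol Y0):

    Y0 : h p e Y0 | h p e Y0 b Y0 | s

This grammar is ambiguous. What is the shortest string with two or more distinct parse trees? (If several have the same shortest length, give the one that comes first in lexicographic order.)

length 1: no string has ≥2 trees
length 4: no string has ≥2 trees
length 6: no string has ≥2 trees
length 7: no string has ≥2 trees
length 9: h p e h p e s b s has 2 parse trees

Two derivations of h p e h p e s b s:
  Y0 ⇒ h p e Y0 ⇒ h p e h p e Y0 b Y0 ⇒ h p e h p e s b Y0 ⇒ h p e h p e s b s
  Y0 ⇒ h p e Y0 b Y0 ⇒ h p e h p e Y0 b Y0 ⇒ h p e h p e s b Y0 ⇒ h p e h p e s b s

h p e h p e s b s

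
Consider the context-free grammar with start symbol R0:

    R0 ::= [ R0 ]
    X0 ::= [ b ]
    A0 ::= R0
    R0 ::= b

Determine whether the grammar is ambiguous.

Unambiguous

Only R0 is reachable from R0; ignoring the rest: L(R0) is { openⁿ atom closeⁿ : n ≥ 0 }. The bracket depth fixes n, and the derivation is forced at every step.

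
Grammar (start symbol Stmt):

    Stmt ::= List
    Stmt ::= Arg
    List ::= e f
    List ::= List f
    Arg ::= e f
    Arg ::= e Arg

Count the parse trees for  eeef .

Parse trees for eeef:
  [Stmt [Arg e [Arg e [Arg e f]]]]

1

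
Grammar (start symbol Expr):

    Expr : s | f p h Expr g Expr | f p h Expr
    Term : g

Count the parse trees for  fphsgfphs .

1

Parse trees for fphsgfphs:
  [Expr f p h [Expr s] g [Expr f p h [Expr s]]]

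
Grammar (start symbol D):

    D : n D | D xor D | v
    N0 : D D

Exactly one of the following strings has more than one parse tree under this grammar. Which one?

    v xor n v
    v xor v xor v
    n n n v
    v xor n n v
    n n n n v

v xor v xor v

v xor n v: 1 tree
v xor v xor v: 2 trees
n n n v: 1 tree
v xor n n v: 1 tree
n n n n v: 1 tree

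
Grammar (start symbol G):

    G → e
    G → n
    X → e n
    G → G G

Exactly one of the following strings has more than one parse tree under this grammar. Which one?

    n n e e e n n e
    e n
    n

n n e e e n n e: 429 trees
e n: 1 tree
n: 1 tree

n n e e e n n e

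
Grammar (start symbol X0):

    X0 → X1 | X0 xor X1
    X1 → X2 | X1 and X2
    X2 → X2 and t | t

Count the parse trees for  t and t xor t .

2

Parse trees for t and t xor t:
  [X0 [X0 [X1 [X2 [X2 t] and t]]] xor [X1 [X2 t]]]
  [X0 [X0 [X1 [X1 [X2 t]] and [X2 t]]] xor [X1 [X2 t]]]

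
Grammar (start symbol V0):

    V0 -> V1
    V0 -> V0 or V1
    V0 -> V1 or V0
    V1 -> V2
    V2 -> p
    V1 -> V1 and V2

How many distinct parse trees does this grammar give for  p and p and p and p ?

Parse trees for p and p and p and p:
  [V0 [V1 [V1 [V1 [V1 [V2 p]] and [V2 p]] and [V2 p]] and [V2 p]]]

1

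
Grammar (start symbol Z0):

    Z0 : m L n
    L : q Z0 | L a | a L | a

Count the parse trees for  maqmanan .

Parse trees for maqmanan:
  [Z0 m [L [L a [L q [Z0 m [L a] n]]] a] n]
  [Z0 m [L a [L [L q [Z0 m [L a] n]] a]] n]

2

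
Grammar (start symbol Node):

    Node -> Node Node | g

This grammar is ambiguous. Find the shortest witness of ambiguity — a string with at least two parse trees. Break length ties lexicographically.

length 1: no string has ≥2 trees
length 2: no string has ≥2 trees
length 3: g g g has 2 parse trees

Two derivations of g g g:
  Node ⇒ Node Node ⇒ Node Node Node ⇒ g Node Node ⇒ g g Node ⇒ g g g
  Node ⇒ Node Node ⇒ g Node ⇒ g Node Node ⇒ g g Node ⇒ g g g

g g g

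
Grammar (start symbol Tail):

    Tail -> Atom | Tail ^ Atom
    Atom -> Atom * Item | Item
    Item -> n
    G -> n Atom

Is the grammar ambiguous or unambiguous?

Unambiguous

(G is unreachable from Tail, so its rules don't affect L(Tail).) The grammar is stratified — Tail handles '^' (left-recursive), Atom handles '*', Item atoms. Each operator has a fixed associativity and precedence level, so every string has one parse.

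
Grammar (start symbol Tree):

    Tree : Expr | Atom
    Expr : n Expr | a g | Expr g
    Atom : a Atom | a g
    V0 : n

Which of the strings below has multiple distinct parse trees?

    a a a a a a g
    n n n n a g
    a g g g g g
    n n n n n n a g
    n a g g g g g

a a a a a a g: 1 tree
n n n n a g: 1 tree
a g g g g g: 1 tree
n n n n n n a g: 1 tree
n a g g g g g: 5 trees

n a g g g g g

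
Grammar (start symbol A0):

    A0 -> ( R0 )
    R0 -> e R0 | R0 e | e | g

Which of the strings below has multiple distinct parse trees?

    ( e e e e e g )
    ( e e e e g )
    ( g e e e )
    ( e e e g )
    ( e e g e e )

( e e e e e g ): 1 tree
( e e e e g ): 1 tree
( g e e e ): 1 tree
( e e e g ): 1 tree
( e e g e e ): 6 trees

( e e g e e )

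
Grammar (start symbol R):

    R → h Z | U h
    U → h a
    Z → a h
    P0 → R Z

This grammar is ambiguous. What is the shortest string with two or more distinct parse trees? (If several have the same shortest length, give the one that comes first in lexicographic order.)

length 3: h a h has 2 parse trees

Two derivations of h a h:
  R ⇒ h Z ⇒ h a h
  R ⇒ U h ⇒ h a h

h a h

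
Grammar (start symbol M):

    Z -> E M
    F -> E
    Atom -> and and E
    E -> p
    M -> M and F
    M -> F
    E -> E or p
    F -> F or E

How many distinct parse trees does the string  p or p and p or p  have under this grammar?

4

Parse trees for p or p and p or p:
  [M [M [F [E [E p] or p]]] and [F [E [E p] or p]]]
  [M [M [F [E [E p] or p]]] and [F [F [E p]] or [E p]]]
  [M [M [F [F [E p]] or [E p]]] and [F [E [E p] or p]]]
  [M [M [F [F [E p]] or [E p]]] and [F [F [E p]] or [E p]]]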